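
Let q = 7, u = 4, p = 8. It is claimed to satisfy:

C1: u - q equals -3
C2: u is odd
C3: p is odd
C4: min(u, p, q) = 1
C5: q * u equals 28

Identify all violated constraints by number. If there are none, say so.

C1: u - q = 4 - 7 = -3 — OK.
C2: u = 4 is even — violated.
C3: p = 8 is even — violated.
C4: min(4, 8, 7) = 4, not 1 — violated.
C5: q * u = 7 * 4 = 28 — OK.

No — constraints 2, 3, and 4 are not satisfied.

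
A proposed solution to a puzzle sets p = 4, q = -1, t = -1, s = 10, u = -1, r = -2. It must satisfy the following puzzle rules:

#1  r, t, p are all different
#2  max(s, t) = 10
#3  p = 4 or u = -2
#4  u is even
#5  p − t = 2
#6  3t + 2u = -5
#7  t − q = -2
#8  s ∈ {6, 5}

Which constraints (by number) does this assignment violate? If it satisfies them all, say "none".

#1 values -2, -1, 4 are pairwise distinct  holds
#2 max(10, -1) = 10  holds
#3 p = 4 = 4 (first disjunct)  holds
#4 u = -1 is odd  fails
#5 p − t = 4 − (-1) = 5, not 2  fails
#6 3t + 2u = 3(-1) + 2(-1) = -5  holds
#7 t − q = -1 − (-1) = 0, not -2  fails
#8 s = 10 is not in {6, 5}  fails

Constraints 4, 5, 7, 8 are violated.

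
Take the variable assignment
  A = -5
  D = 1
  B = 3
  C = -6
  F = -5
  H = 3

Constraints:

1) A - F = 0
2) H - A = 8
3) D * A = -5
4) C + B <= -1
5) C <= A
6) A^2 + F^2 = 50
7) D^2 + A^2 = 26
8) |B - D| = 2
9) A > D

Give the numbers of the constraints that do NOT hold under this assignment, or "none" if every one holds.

Violated: 9.

1) A - F = -5 - (-5) = 0  holds
2) H - A = 3 - (-5) = 8  holds
3) D * A = 1 * (-5) = -5  holds
4) C + B = -6 + 3 = -3; -3 ≤ -1  holds
5) C = -6, A = -5; -6 ≤ -5  holds
6) A^2 + F^2 = (-5)^2 + (-5)^2 = 25 + 25 = 50  holds
7) D^2 + A^2 = 1^2 + (-5)^2 = 1 + 25 = 26  holds
8) |3 - 1| = 2  holds
9) A = -5, D = 1; -5 ≤ 1 (want >)  fails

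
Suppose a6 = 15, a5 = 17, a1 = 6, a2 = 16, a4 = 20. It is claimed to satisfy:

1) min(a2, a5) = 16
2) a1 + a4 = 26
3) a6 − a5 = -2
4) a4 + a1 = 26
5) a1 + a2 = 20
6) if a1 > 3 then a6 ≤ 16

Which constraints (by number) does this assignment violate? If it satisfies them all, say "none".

1) min(16, 17) = 16  OK
2) a1 + a4 = 6 + 20 = 26  OK
3) a6 − a5 = 15 − 17 = -2  OK
4) a4 + a1 = 20 + 6 = 26  OK
5) a1 + a2 = 6 + 16 = 22, not 20  FAIL
6) a1 = 6 > 3, so we need a6 ≤ 16; a6 = 15 ≤ 16  OK

The assignment fails constraint 5.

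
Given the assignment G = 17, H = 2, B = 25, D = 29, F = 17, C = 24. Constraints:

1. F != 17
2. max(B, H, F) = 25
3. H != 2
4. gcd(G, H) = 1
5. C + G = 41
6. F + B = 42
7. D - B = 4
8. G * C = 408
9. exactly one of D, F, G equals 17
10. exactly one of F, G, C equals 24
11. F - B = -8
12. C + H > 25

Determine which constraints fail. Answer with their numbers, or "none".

Constraints 1, 3, and 9 do not hold.

1. F = 17, but 17 is required to differ — fails.
2. max(25, 2, 17) = 25 — holds.
3. H = 2, but 2 is required to differ — fails.
4. gcd(17, 2) = 1 — holds.
5. C + G = 24 + 17 = 41 — holds.
6. F + B = 17 + 25 = 42 — holds.
7. D - B = 29 - 25 = 4 — holds.
8. G * C = 17 * 24 = 408 — holds.
9. D=29, F=17, G=17; 2 of them equal 17, not exactly one — fails.
10. F=17, G=17, C=24; 1 of them equals 24 — holds.
11. F - B = 17 - 25 = -8 — holds.
12. C + H = 24 + 2 = 26; 26 > 25 — holds.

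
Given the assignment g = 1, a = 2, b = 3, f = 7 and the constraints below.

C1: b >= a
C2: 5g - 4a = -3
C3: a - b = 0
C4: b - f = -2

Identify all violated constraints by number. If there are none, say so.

C1: b = 3, a = 2; 3 ≥ 2  ✓
C2: 5g - 4a = 5(1) - 4(2) = -3  ✓
C3: a - b = 2 - 3 = -1, not 0  ✗
C4: b - f = 3 - 7 = -4, not -2  ✗

The assignment fails constraints 3 and 4.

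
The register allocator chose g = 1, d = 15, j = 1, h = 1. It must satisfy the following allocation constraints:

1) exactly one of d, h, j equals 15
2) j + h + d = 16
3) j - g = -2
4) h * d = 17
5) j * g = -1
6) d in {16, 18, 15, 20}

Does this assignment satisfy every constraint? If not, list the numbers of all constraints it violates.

Constraints 2, 3, 4, and 5 are violated.

1) d=15, h=1, j=1; 1 of them equals 15  ✔
2) j + h + d = 1 + 1 + 15 = 17, not 16  ✘
3) j - g = 1 - 1 = 0, not -2  ✘
4) h * d = 1 * 15 = 15, not 17  ✘
5) j * g = 1 * 1 = 1, not -1  ✘
6) d = 15 is in {16, 18, 15, 20}  ✔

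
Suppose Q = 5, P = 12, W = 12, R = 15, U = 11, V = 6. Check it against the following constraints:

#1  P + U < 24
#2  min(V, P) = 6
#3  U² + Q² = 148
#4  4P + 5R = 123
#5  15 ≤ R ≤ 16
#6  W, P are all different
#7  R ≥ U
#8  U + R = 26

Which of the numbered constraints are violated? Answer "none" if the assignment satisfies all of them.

#1 P + U = 12 + 11 = 23; 23 < 24  ✔
#2 min(6, 12) = 6  ✔
#3 U² + Q² = 11² + 5² = 121 + 25 = 146, not 148  ✘
#4 4P + 5R = 4(12) + 5(15) = 123  ✔
#5 R = 15 lies in [15, 16]  ✔
#6 W = P = 12, not all different  ✘
#7 R = 15, U = 11; 15 ≥ 11  ✔
#8 U + R = 11 + 15 = 26  ✔

Violated: 3 and 6.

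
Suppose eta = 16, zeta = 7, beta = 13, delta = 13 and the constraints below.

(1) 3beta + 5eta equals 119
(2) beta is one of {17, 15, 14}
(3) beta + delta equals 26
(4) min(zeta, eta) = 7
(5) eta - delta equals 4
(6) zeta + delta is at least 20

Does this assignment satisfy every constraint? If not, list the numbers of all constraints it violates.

Violated: 2 and 5.

(1) 3beta + 5eta = 3(13) + 5(16) = 119 — OK.
(2) beta = 13 is not in {17, 15, 14} — violated.
(3) beta + delta = 13 + 13 = 26 — OK.
(4) min(7, 16) = 7 — OK.
(5) eta - delta = 16 - 13 = 3, not 4 — violated.
(6) zeta + delta = 7 + 13 = 20; 20 ≥ 20 — OK.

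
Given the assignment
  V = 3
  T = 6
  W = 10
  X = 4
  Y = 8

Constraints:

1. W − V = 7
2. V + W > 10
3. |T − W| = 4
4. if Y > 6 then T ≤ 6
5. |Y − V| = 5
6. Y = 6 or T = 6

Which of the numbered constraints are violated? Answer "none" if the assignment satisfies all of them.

1. W − V = 10 − 3 = 7  yes
2. V + W = 3 + 10 = 13; 13 > 10  yes
3. |6 − 10| = 4  yes
4. Y = 8 > 6, so we need T ≤ 6; T = 6 ≤ 6  yes
5. |8 − 3| = 5  yes
6. Y = 8 ≠ 6, but T = 6 = 6 (second disjunct)  yes

No violations.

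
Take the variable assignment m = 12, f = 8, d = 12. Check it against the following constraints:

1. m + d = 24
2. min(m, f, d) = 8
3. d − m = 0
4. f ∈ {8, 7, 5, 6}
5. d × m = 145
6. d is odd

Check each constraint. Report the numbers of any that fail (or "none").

1. m + d = 12 + 12 = 24 — OK.
2. min(12, 8, 12) = 8 — OK.
3. d − m = 12 − 12 = 0 — OK.
4. f = 8 is in {8, 7, 5, 6} — OK.
5. d × m = 12 × 12 = 144, not 145 — violated.
6. d = 12 is even — violated.

Constraints 5 and 6 do not hold.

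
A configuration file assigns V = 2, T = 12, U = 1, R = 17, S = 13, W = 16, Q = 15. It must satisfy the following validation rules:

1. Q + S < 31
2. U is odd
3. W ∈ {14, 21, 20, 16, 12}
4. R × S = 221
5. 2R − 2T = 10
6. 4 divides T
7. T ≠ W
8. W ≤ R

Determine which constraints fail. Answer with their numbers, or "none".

1. Q + S = 15 + 13 = 28; 28 < 31 — holds.
2. U = 1 is odd — holds.
3. W = 16 is in {14, 21, 20, 16, 12} — holds.
4. R × S = 17 × 13 = 221 — holds.
5. 2R − 2T = 2(17) − 2(12) = 10 — holds.
6. 12 / 4 = 3, so 4 divides 12 — holds.
7. T = 12, W = 16; distinct — holds.
8. W = 16, R = 17; 16 ≤ 17 — holds.

The assignment satisfies every constraint.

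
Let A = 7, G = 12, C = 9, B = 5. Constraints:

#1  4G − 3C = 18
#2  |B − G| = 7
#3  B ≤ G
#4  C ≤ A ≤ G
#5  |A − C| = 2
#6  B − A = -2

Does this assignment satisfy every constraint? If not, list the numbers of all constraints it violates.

#1 4G − 3C = 4(12) − 3(9) = 21, not 18  FAIL
#2 |5 − 12| = 7  OK
#3 B = 5, G = 12; 5 ≤ 12  OK
#4 values 9, 7, 12; C = 9 is not ≤ A = 7  FAIL
#5 |7 − 9| = 2  OK
#6 B − A = 5 − 7 = -2  OK

Constraints 1 and 4 do not hold.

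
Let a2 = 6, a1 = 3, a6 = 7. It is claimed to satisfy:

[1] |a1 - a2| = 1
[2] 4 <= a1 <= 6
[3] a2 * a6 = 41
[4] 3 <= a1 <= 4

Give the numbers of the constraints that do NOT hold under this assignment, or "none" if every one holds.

Violated: 1, 2, 3.

[1] |3 - 6| = 3, not 1  FAIL
[2] a1 = 3 is outside [4, 6]  FAIL
[3] a2 * a6 = 6 * 7 = 42, not 41  FAIL
[4] a1 = 3 lies in [3, 4]  OK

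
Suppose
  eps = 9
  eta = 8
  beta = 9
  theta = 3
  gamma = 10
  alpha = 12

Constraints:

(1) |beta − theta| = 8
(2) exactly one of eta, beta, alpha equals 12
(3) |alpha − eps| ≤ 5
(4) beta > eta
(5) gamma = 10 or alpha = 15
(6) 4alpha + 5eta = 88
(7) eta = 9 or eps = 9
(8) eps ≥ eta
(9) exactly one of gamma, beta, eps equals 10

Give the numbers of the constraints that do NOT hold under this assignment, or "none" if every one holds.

No — constraint 1 is not satisfied.

(1) |9 − 3| = 6, not 8  ✗
(2) eta=8, beta=9, alpha=12; 1 of them equals 12  ✓
(3) |12 − 9| = 3; 3 ≤ 5  ✓
(4) beta = 9, eta = 8; 9 > 8  ✓
(5) gamma = 10 = 10 (first disjunct)  ✓
(6) 4alpha + 5eta = 4(12) + 5(8) = 88  ✓
(7) eta = 8 ≠ 9, but eps = 9 = 9 (second disjunct)  ✓
(8) eps = 9, eta = 8; 9 ≥ 8  ✓
(9) gamma=10, beta=9, eps=9; 1 of them equals 10  ✓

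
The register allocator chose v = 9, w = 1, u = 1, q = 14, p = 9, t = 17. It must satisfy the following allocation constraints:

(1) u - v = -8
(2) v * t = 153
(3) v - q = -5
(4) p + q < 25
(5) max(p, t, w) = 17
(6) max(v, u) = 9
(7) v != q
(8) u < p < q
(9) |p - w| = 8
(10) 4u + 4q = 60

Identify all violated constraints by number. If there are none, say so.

No violations.

(1) u - v = 1 - 9 = -8 — holds.
(2) v * t = 9 * 17 = 153 — holds.
(3) v - q = 9 - 14 = -5 — holds.
(4) p + q = 9 + 14 = 23; 23 < 25 — holds.
(5) max(9, 17, 1) = 17 — holds.
(6) max(9, 1) = 9 — holds.
(7) v = 9, q = 14; distinct — holds.
(8) values 1 < 9 < 14 — holds.
(9) |9 - 1| = 8 — holds.
(10) 4u + 4q = 4(1) + 4(14) = 60 — holds.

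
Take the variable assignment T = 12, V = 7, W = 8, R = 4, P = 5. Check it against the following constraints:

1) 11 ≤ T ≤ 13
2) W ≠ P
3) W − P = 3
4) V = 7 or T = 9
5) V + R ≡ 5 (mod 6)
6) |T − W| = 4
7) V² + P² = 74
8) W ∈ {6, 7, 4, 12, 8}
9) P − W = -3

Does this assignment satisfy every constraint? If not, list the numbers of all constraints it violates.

Yes — all constraints hold.

1) T = 12 lies in [11, 13] — satisfied.
2) W = 8, P = 5; distinct — satisfied.
3) W − P = 8 − 5 = 3 — satisfied.
4) V = 7 = 7 (first disjunct) — satisfied.
5) V + R = 11; 11 mod 6 = 5 — satisfied.
6) |12 − 8| = 4 — satisfied.
7) V² + P² = 7² + 5² = 49 + 25 = 74 — satisfied.
8) W = 8 is in {6, 7, 4, 12, 8} — satisfied.
9) P − W = 5 − 8 = -3 — satisfied.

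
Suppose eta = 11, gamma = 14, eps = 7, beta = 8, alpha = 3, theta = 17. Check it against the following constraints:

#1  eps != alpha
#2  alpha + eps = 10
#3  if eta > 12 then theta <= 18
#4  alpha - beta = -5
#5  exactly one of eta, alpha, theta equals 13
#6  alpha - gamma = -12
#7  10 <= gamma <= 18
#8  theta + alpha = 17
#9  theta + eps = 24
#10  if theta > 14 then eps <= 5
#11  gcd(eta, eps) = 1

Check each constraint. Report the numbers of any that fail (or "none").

The assignment fails constraints 5, 6, 8, and 10.

#1 eps = 7, alpha = 3; distinct — satisfied.
#2 alpha + eps = 3 + 7 = 10 — satisfied.
#3 eta = 11, not > 12; antecedent false, conditional vacuously true — satisfied.
#4 alpha - beta = 3 - 8 = -5 — satisfied.
#5 eta=11, alpha=3, theta=17; 0 of them equal 13, not exactly one — violated.
#6 alpha - gamma = 3 - 14 = -11, not -12 — violated.
#7 gamma = 14 lies in [10, 18] — satisfied.
#8 theta + alpha = 17 + 3 = 20, not 17 — violated.
#9 theta + eps = 17 + 7 = 24 — satisfied.
#10 theta = 17 > 14, so we need eps ≤ 5; but eps = 7 > 5 — violated.
#11 gcd(11, 7) = 1 — satisfied.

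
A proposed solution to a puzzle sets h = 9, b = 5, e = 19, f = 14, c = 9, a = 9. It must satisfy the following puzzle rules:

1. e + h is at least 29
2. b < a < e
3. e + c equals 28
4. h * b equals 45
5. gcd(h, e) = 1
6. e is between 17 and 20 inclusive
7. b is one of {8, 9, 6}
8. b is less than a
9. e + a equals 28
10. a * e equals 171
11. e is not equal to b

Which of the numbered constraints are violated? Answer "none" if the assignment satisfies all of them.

Constraints 1 and 7 are violated.

1. e + h = 19 + 9 = 28; 28 < 29, bound 29 not met  no
2. values 5 < 9 < 19  yes
3. e + c = 19 + 9 = 28  yes
4. h * b = 9 * 5 = 45  yes
5. gcd(9, 19) = 1  yes
6. e = 19 lies in [17, 20]  yes
7. b = 5 is not in {8, 9, 6}  no
8. b = 5, a = 9; 5 < 9  yes
9. e + a = 19 + 9 = 28  yes
10. a * e = 9 * 19 = 171  yes
11. e = 19, b = 5; distinct  yes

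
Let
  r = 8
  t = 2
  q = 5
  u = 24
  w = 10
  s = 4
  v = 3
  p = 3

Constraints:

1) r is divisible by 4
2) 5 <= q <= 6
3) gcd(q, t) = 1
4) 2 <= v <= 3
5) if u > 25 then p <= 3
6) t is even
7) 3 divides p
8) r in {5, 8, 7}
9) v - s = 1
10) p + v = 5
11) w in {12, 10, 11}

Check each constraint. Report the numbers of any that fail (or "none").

The assignment fails constraints 9 and 10.

1) 8 / 4 = 2, so 4 divides 8 — holds.
2) q = 5 lies in [5, 6] — holds.
3) gcd(5, 2) = 1 — holds.
4) v = 3 lies in [2, 3] — holds.
5) u = 24, not > 25; antecedent false, conditional vacuously true — holds.
6) t = 2 is even — holds.
7) 3 / 3 = 1, so 3 divides 3 — holds.
8) r = 8 is in {5, 8, 7} — holds.
9) v - s = 3 - 4 = -1, not 1 — fails.
10) p + v = 3 + 3 = 6, not 5 — fails.
11) w = 10 is in {12, 10, 11} — holds.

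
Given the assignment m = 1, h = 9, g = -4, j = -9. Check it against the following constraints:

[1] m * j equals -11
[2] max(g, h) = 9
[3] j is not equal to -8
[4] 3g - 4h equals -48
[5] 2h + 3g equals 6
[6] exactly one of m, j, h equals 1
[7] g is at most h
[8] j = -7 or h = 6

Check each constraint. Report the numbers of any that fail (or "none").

[1] m * j = 1 * (-9) = -9, not -11 — violated.
[2] max(-4, 9) = 9 — OK.
[3] j = -9, and -9 ≠ -8 — OK.
[4] 3g - 4h = 3(-4) - 4(9) = -48 — OK.
[5] 2h + 3g = 2(9) + 3(-4) = 6 — OK.
[6] m=1, j=-9, h=9; 1 of them equals 1 — OK.
[7] g = -4, h = 9; -4 ≤ 9 — OK.
[8] j = -9 ≠ -7 and h = 9 ≠ 6; both disjuncts false — violated.

Violated: 1 and 8.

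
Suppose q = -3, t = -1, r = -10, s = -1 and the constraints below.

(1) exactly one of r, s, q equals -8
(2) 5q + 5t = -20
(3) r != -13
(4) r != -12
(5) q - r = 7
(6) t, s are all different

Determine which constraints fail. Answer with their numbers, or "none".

Constraints 1, 6 are violated.

(1) r=-10, s=-1, q=-3; 0 of them equal -8, not exactly one — fails.
(2) 5q + 5t = 5(-3) + 5(-1) = -20 — holds.
(3) r = -10, and -10 ≠ -13 — holds.
(4) r = -10, and -10 ≠ -12 — holds.
(5) q - r = -3 - (-10) = 7 — holds.
(6) t = s = -1, not all different — fails.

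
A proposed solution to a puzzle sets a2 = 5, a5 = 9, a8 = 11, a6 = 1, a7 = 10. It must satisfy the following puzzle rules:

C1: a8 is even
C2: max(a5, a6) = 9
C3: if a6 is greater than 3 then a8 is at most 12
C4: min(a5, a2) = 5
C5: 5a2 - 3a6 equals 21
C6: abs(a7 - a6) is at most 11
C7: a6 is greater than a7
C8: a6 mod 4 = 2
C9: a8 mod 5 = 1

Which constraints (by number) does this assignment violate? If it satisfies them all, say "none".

C1: a8 = 11 is odd — violated.
C2: max(9, 1) = 9 — satisfied.
C3: a6 = 1, not > 3; antecedent false, conditional vacuously true — satisfied.
C4: min(9, 5) = 5 — satisfied.
C5: 5a2 - 3a6 = 5(5) - 3(1) = 22, not 21 — violated.
C6: abs(10 - 1) = 9; 9 ≤ 11 — satisfied.
C7: a6 = 1, a7 = 10; 1 ≤ 10 (want >) — violated.
C8: 1 mod 4 = 1, not 2 — violated.
C9: 11 mod 5 = 1 — satisfied.

Violated: 1, 5, 7, 8.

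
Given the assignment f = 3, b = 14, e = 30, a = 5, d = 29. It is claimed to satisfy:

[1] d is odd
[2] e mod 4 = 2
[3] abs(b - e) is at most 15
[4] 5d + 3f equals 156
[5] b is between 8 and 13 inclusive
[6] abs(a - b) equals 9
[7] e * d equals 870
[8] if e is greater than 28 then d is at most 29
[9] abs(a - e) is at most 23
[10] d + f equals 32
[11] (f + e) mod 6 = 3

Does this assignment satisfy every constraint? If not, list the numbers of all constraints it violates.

No — constraints 3, 4, 5, and 9 are not satisfied.

[1] d = 29 is odd — holds.
[2] 30 mod 4 = 2 — holds.
[3] abs(14 - 30) = 16; 16 > 15, exceeds bound 15 — does not hold.
[4] 5d + 3f = 5(29) + 3(3) = 154, not 156 — does not hold.
[5] b = 14 is outside [8, 13] — does not hold.
[6] abs(5 - 14) = 9 — holds.
[7] e * d = 30 * 29 = 870 — holds.
[8] e = 30 > 28, so we need d ≤ 29; d = 29 ≤ 29 — holds.
[9] abs(5 - 30) = 25; 25 > 23, exceeds bound 23 — does not hold.
[10] d + f = 29 + 3 = 32 — holds.
[11] f + e = 33; 33 mod 6 = 3 — holds.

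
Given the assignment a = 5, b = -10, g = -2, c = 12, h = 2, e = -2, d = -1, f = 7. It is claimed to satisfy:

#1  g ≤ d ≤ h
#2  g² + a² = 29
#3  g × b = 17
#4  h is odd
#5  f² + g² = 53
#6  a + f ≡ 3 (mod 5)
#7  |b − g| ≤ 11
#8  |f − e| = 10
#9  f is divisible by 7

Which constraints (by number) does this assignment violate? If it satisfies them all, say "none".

No — constraints 3, 4, 6, and 8 are not satisfied.

#1 values -2 ≤ -1 ≤ 2  yes
#2 g² + a² = (-2)² + 5² = 4 + 25 = 29  yes
#3 g × b = -2 × (-10) = 20, not 17  no
#4 h = 2 is even  no
#5 f² + g² = 7² + (-2)² = 49 + 4 = 53  yes
#6 a + f = 12; 12 mod 5 = 2, not 3  no
#7 |-10 − (-2)| = 8; 8 ≤ 11  yes
#8 |7 − (-2)| = 9, not 10  no
#9 7 / 7 = 1, so 7 divides 7  yes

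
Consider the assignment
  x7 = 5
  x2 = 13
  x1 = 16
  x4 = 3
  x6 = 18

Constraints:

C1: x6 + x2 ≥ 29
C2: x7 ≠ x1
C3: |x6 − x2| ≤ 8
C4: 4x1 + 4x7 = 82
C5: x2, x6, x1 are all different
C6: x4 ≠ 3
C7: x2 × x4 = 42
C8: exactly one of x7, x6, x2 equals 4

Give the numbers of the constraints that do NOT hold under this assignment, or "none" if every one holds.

C1: x6 + x2 = 18 + 13 = 31; 31 ≥ 29 — OK.
C2: x7 = 5, x1 = 16; distinct — OK.
C3: |18 − 13| = 5; 5 ≤ 8 — OK.
C4: 4x1 + 4x7 = 4(16) + 4(5) = 84, not 82 — violated.
C5: values 13, 18, 16 are pairwise distinct — OK.
C6: x4 = 3, but 3 is required to differ — violated.
C7: x2 × x4 = 13 × 3 = 39, not 42 — violated.
C8: x7=5, x6=18, x2=13; 0 of them equal 4, not exactly one — violated.

No — constraints 4, 6, 7, and 8 are not satisfied.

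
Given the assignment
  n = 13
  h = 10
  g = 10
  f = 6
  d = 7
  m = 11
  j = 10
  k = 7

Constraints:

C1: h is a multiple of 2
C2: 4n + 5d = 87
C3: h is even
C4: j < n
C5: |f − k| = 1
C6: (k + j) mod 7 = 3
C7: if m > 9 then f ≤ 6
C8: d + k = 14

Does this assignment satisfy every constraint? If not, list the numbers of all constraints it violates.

C1: 10 / 2 = 5, so 2 divides 10  ✔
C2: 4n + 5d = 4(13) + 5(7) = 87  ✔
C3: h = 10 is even  ✔
C4: j = 10, n = 13; 10 < 13  ✔
C5: |6 − 7| = 1  ✔
C6: k + j = 17; 17 mod 7 = 3  ✔
C7: m = 11 > 9, so we need f ≤ 6; f = 6 ≤ 6  ✔
C8: d + k = 7 + 7 = 14  ✔

Yes — all constraints hold.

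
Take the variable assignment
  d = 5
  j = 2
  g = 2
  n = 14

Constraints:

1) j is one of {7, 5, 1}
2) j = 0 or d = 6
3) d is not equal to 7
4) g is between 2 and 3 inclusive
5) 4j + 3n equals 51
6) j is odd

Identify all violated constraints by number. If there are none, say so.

1) j = 2 is not in {7, 5, 1} — fails.
2) j = 2 ≠ 0 and d = 5 ≠ 6; both disjuncts false — fails.
3) d = 5, and 5 ≠ 7 — holds.
4) g = 2 lies in [2, 3] — holds.
5) 4j + 3n = 4(2) + 3(14) = 50, not 51 — fails.
6) j = 2 is even — fails.

Constraints 1, 2, 5, 6 are violated.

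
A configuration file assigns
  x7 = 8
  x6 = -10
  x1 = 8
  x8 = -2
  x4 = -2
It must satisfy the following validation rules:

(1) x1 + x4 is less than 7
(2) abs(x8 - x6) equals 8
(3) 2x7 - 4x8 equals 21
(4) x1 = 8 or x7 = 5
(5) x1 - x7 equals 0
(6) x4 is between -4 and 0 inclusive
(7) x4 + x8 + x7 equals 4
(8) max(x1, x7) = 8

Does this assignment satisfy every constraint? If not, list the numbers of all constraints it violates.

(1) x1 + x4 = 8 + (-2) = 6; 6 < 7  yes
(2) abs(-2 - (-10)) = 8  yes
(3) 2x7 - 4x8 = 2(8) - 4(-2) = 24, not 21  no
(4) x1 = 8 = 8 (first disjunct)  yes
(5) x1 - x7 = 8 - 8 = 0  yes
(6) x4 = -2 lies in [-4, 0]  yes
(7) x4 + x8 + x7 = -2 + (-2) + 8 = 4  yes
(8) max(8, 8) = 8  yes

Violated: 3.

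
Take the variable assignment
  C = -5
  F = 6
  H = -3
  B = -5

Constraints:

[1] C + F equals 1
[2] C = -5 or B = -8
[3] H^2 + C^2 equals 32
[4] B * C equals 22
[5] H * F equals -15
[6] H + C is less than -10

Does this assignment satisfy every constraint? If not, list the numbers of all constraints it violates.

[1] C + F = -5 + 6 = 1  OK
[2] C = -5 = -5 (first disjunct)  OK
[3] H^2 + C^2 = (-3)^2 + (-5)^2 = 9 + 25 = 34, not 32  FAIL
[4] B * C = -5 * (-5) = 25, not 22  FAIL
[5] H * F = -3 * 6 = -18, not -15  FAIL
[6] H + C = -3 + (-5) = -8; -8 ≥ -10, bound -10 not met  FAIL

The assignment fails constraints 3, 4, 5, and 6.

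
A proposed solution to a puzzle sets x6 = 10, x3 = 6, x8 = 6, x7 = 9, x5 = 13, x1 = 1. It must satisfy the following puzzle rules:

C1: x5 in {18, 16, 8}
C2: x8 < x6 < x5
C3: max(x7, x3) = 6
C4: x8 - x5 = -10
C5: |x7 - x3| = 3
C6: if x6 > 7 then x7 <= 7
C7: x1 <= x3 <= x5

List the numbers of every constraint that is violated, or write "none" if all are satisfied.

C1: x5 = 13 is not in {18, 16, 8}  ✗
C2: values 6 < 10 < 13  ✓
C3: max(9, 6) = 9, not 6  ✗
C4: x8 - x5 = 6 - 13 = -7, not -10  ✗
C5: |9 - 6| = 3  ✓
C6: x6 = 10 > 7, so we need x7 ≤ 7; but x7 = 9 > 7  ✗
C7: values 1 <= 6 <= 13  ✓

Constraints 1, 3, 4, 6 are violated.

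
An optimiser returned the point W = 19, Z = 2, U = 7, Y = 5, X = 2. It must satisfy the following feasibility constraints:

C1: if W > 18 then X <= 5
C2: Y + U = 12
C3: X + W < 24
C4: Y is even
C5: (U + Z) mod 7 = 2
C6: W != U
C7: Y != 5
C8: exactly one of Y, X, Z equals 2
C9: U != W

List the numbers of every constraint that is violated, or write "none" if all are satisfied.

C1: W = 19 > 18, so we need X ≤ 5; X = 2 ≤ 5 — satisfied.
C2: Y + U = 5 + 7 = 12 — satisfied.
C3: X + W = 2 + 19 = 21; 21 < 24 — satisfied.
C4: Y = 5 is odd — violated.
C5: U + Z = 9; 9 mod 7 = 2 — satisfied.
C6: W = 19, U = 7; distinct — satisfied.
C7: Y = 5, but 5 is required to differ — violated.
C8: Y=5, X=2, Z=2; 2 of them equal 2, not exactly one — violated.
C9: U = 7, W = 19; distinct — satisfied.

The assignment fails constraints 4, 7, and 8.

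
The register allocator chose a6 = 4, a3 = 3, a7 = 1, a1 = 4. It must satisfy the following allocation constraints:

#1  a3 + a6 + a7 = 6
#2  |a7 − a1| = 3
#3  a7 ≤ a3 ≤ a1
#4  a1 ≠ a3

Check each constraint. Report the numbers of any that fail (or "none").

#1 a3 + a6 + a7 = 3 + 4 + 1 = 8, not 6 — fails.
#2 |1 − 4| = 3 — holds.
#3 values 1 ≤ 3 ≤ 4 — holds.
#4 a1 = 4, a3 = 3; distinct — holds.

No — constraint 1 is not satisfied.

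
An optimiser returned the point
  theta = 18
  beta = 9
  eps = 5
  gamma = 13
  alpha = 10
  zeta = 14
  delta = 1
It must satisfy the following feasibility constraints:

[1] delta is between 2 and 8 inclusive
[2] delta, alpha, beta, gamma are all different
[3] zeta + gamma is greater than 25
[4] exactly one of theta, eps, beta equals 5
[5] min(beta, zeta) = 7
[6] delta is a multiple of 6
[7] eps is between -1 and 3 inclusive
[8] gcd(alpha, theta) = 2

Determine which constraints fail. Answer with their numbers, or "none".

The assignment fails constraints 1, 5, 6, 7.

[1] delta = 1 is outside [2, 8] — does not hold.
[2] values 1, 10, 9, 13 are pairwise distinct — holds.
[3] zeta + gamma = 14 + 13 = 27; 27 > 25 — holds.
[4] theta=18, eps=5, beta=9; 1 of them equals 5 — holds.
[5] min(9, 14) = 9, not 7 — does not hold.
[6] 1 = 6*0 + 1, so 6 does not divide 1 — does not hold.
[7] eps = 5 is outside [-1, 3] — does not hold.
[8] gcd(10, 18) = 2 — holds.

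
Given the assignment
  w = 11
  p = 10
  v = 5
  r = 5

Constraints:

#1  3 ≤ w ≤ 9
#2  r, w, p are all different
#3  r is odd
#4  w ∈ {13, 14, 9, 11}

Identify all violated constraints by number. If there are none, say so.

Constraint 1 is violated.

#1 w = 11 is outside [3, 9]  FAIL
#2 values 5, 11, 10 are pairwise distinct  OK
#3 r = 5 is odd  OK
#4 w = 11 is in {13, 14, 9, 11}  OK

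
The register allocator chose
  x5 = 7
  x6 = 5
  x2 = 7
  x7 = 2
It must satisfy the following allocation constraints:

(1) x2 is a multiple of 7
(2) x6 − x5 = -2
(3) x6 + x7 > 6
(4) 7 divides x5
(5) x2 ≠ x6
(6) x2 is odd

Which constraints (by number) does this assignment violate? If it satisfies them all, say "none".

(1) 7 / 7 = 1, so 7 divides 7 — holds.
(2) x6 − x5 = 5 − 7 = -2 — holds.
(3) x6 + x7 = 5 + 2 = 7; 7 > 6 — holds.
(4) 7 / 7 = 1, so 7 divides 7 — holds.
(5) x2 = 7, x6 = 5; distinct — holds.
(6) x2 = 7 is odd — holds.

None — every constraint holds.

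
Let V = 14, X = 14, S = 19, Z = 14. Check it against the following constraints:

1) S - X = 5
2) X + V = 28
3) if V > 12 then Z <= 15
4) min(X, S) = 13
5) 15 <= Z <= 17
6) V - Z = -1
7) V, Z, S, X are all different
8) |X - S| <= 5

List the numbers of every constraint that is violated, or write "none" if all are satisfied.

1) S - X = 19 - 14 = 5  ✓
2) X + V = 14 + 14 = 28  ✓
3) V = 14 > 12, so we need Z ≤ 15; Z = 14 ≤ 15  ✓
4) min(14, 19) = 14, not 13  ✗
5) Z = 14 is outside [15, 17]  ✗
6) V - Z = 14 - 14 = 0, not -1  ✗
7) V = Z = 14, not all different  ✗
8) |14 - 19| = 5; 5 ≤ 5  ✓

The assignment fails constraints 4, 5, 6, and 7.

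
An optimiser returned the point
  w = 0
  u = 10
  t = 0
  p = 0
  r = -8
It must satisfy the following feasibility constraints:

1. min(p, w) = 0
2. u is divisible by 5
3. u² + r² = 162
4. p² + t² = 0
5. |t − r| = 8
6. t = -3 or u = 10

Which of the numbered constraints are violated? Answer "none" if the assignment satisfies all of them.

1. min(0, 0) = 0 — OK.
2. 10 / 5 = 2, so 5 divides 10 — OK.
3. u² + r² = 10² + (-8)² = 100 + 64 = 164, not 162 — violated.
4. p² + t² = 0² + 0² = 0 + 0 = 0 — OK.
5. |0 − (-8)| = 8 — OK.
6. t = 0 ≠ -3, but u = 10 = 10 (second disjunct) — OK.

Constraint 3 is violated.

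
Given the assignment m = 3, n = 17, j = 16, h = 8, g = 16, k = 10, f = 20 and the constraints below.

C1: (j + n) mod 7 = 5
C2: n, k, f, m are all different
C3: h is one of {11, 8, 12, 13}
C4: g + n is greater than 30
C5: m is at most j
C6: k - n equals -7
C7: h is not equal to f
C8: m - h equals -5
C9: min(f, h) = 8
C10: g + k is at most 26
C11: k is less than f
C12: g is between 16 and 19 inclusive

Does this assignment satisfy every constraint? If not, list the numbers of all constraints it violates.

None — every constraint holds.

C1: j + n = 33; 33 mod 7 = 5 — holds.
C2: values 17, 10, 20, 3 are pairwise distinct — holds.
C3: h = 8 is in {11, 8, 12, 13} — holds.
C4: g + n = 16 + 17 = 33; 33 > 30 — holds.
C5: m = 3, j = 16; 3 ≤ 16 — holds.
C6: k - n = 10 - 17 = -7 — holds.
C7: h = 8, f = 20; distinct — holds.
C8: m - h = 3 - 8 = -5 — holds.
C9: min(20, 8) = 8 — holds.
C10: g + k = 16 + 10 = 26; 26 ≤ 26 — holds.
C11: k = 10, f = 20; 10 < 20 — holds.
C12: g = 16 lies in [16, 19] — holds.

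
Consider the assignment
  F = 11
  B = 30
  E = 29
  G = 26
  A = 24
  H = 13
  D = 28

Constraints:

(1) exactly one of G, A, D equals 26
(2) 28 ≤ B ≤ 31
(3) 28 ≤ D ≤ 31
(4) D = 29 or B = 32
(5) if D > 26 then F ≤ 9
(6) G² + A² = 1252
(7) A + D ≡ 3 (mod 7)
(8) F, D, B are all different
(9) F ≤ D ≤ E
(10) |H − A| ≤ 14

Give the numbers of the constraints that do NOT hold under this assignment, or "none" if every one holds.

The assignment fails constraints 4 and 5.

(1) G=26, A=24, D=28; 1 of them equals 26  yes
(2) B = 30 lies in [28, 31]  yes
(3) D = 28 lies in [28, 31]  yes
(4) D = 28 ≠ 29 and B = 30 ≠ 32; both disjuncts false  no
(5) D = 28 > 26, so we need F ≤ 9; but F = 11 > 9  no
(6) G² + A² = 26² + 24² = 676 + 576 = 1252  yes
(7) A + D = 52; 52 mod 7 = 3  yes
(8) values 11, 28, 30 are pairwise distinct  yes
(9) values 11 ≤ 28 ≤ 29  yes
(10) |13 − 24| = 11; 11 ≤ 14  yes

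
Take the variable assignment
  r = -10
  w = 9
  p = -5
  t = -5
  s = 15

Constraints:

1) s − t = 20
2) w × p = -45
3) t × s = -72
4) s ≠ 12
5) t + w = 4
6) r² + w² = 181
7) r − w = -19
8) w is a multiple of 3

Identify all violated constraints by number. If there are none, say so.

No — constraint 3 is not satisfied.

1) s − t = 15 − (-5) = 20 — satisfied.
2) w × p = 9 × (-5) = -45 — satisfied.
3) t × s = -5 × 15 = -75, not -72 — violated.
4) s = 15, and 15 ≠ 12 — satisfied.
5) t + w = -5 + 9 = 4 — satisfied.
6) r² + w² = (-10)² + 9² = 100 + 81 = 181 — satisfied.
7) r − w = -10 − 9 = -19 — satisfied.
8) 9 / 3 = 3, so 3 divides 9 — satisfied.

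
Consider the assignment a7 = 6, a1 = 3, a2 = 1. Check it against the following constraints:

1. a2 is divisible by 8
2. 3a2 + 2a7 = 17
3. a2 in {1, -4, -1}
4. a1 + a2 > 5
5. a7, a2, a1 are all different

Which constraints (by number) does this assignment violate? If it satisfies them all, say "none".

1. 1 = 8*0 + 1, so 8 does not divide 1 — violated.
2. 3a2 + 2a7 = 3(1) + 2(6) = 15, not 17 — violated.
3. a2 = 1 is in {1, -4, -1} — satisfied.
4. a1 + a2 = 3 + 1 = 4; 4 ≤ 5, bound 5 not met — violated.
5. values 6, 1, 3 are pairwise distinct — satisfied.

Constraints 1, 2, and 4 are violated.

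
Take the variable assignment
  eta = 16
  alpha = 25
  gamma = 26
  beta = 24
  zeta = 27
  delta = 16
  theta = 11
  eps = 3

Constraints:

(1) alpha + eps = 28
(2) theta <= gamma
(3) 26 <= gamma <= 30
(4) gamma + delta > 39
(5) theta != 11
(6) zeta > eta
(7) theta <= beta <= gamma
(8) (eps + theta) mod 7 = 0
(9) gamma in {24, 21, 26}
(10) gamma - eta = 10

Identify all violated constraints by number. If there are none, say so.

Violated: 5.

(1) alpha + eps = 25 + 3 = 28  OK
(2) theta = 11, gamma = 26; 11 ≤ 26  OK
(3) gamma = 26 lies in [26, 30]  OK
(4) gamma + delta = 26 + 16 = 42; 42 > 39  OK
(5) theta = 11, but 11 is required to differ  FAIL
(6) zeta = 27, eta = 16; 27 > 16  OK
(7) values 11 <= 24 <= 26  OK
(8) eps + theta = 14; 14 mod 7 = 0  OK
(9) gamma = 26 is in {24, 21, 26}  OK
(10) gamma - eta = 26 - 16 = 10  OK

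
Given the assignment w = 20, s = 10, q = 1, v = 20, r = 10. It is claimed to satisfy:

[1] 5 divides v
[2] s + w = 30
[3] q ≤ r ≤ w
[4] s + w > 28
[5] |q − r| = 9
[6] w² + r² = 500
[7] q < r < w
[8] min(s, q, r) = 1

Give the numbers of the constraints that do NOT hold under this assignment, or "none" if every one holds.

[1] 20 / 5 = 4, so 5 divides 20  ✓
[2] s + w = 10 + 20 = 30  ✓
[3] values 1 ≤ 10 ≤ 20  ✓
[4] s + w = 10 + 20 = 30; 30 > 28  ✓
[5] |1 − 10| = 9  ✓
[6] w² + r² = 20² + 10² = 400 + 100 = 500  ✓
[7] values 1 < 10 < 20  ✓
[8] min(10, 1, 10) = 1  ✓

All constraints are satisfied.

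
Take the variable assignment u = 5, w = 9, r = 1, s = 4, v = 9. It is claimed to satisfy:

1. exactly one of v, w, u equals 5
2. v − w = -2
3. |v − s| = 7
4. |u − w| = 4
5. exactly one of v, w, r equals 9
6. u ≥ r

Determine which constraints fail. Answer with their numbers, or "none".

Constraints 2, 3, and 5 do not hold.

1. v=9, w=9, u=5; 1 of them equals 5 — holds.
2. v − w = 9 − 9 = 0, not -2 — does not hold.
3. |9 − 4| = 5, not 7 — does not hold.
4. |5 − 9| = 4 — holds.
5. v=9, w=9, r=1; 2 of them equal 9, not exactly one — does not hold.
6. u = 5, r = 1; 5 ≥ 1 — holds.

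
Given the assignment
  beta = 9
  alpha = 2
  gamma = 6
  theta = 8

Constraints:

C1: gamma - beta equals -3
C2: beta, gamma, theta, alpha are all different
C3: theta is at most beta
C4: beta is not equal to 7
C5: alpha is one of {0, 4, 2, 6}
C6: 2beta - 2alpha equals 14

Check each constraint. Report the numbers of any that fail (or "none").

C1: gamma - beta = 6 - 9 = -3  holds
C2: values 9, 6, 8, 2 are pairwise distinct  holds
C3: theta = 8, beta = 9; 8 ≤ 9  holds
C4: beta = 9, and 9 ≠ 7  holds
C5: alpha = 2 is in {0, 4, 2, 6}  holds
C6: 2beta - 2alpha = 2(9) - 2(2) = 14  holds

None — every constraint holds.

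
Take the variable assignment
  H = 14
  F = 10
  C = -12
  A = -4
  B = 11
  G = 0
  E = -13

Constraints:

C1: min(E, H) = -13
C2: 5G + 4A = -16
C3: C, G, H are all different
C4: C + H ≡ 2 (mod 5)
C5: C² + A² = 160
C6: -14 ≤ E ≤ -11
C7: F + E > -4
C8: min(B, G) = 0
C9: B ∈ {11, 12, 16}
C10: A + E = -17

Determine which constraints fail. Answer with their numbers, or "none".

C1: min(-13, 14) = -13 — holds.
C2: 5G + 4A = 5(0) + 4(-4) = -16 — holds.
C3: values -12, 0, 14 are pairwise distinct — holds.
C4: C + H = 2; 2 mod 5 = 2 — holds.
C5: C² + A² = (-12)² + (-4)² = 144 + 16 = 160 — holds.
C6: E = -13 lies in [-14, -11] — holds.
C7: F + E = 10 + (-13) = -3; -3 > -4 — holds.
C8: min(11, 0) = 0 — holds.
C9: B = 11 is in {11, 12, 16} — holds.
C10: A + E = -4 + (-13) = -17 — holds.

Yes — all constraints hold.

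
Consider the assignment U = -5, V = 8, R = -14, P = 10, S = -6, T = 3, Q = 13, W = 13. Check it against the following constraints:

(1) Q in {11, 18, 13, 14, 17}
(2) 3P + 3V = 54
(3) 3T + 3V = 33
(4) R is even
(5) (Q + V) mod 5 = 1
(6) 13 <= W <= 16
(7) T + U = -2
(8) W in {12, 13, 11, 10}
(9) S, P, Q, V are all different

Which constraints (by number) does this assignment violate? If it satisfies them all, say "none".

Yes — all constraints hold.

(1) Q = 13 is in {11, 18, 13, 14, 17} — satisfied.
(2) 3P + 3V = 3(10) + 3(8) = 54 — satisfied.
(3) 3T + 3V = 3(3) + 3(8) = 33 — satisfied.
(4) R = -14 is even — satisfied.
(5) Q + V = 21; 21 mod 5 = 1 — satisfied.
(6) W = 13 lies in [13, 16] — satisfied.
(7) T + U = 3 + (-5) = -2 — satisfied.
(8) W = 13 is in {12, 13, 11, 10} — satisfied.
(9) values -6, 10, 13, 8 are pairwise distinct — satisfied.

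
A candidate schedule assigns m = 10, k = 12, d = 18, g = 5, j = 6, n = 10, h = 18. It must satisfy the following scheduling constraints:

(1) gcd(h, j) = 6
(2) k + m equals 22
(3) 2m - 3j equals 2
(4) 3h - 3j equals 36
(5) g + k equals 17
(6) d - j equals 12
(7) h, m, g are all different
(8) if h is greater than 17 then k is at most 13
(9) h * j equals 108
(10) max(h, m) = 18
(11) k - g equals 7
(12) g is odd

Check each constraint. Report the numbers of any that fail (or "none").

The assignment satisfies every constraint.

(1) gcd(18, 6) = 6  ✓
(2) k + m = 12 + 10 = 22  ✓
(3) 2m - 3j = 2(10) - 3(6) = 2  ✓
(4) 3h - 3j = 3(18) - 3(6) = 36  ✓
(5) g + k = 5 + 12 = 17  ✓
(6) d - j = 18 - 6 = 12  ✓
(7) values 18, 10, 5 are pairwise distinct  ✓
(8) h = 18 > 17, so we need k ≤ 13; k = 12 ≤ 13  ✓
(9) h * j = 18 * 6 = 108  ✓
(10) max(18, 10) = 18  ✓
(11) k - g = 12 - 5 = 7  ✓
(12) g = 5 is odd  ✓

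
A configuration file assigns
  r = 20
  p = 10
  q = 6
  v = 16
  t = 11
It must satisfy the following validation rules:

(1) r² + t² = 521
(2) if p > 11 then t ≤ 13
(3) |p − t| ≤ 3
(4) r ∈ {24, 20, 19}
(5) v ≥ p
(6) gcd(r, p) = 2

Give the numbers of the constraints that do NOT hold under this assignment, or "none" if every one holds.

(1) r² + t² = 20² + 11² = 400 + 121 = 521 — holds.
(2) p = 10, not > 11; antecedent false, conditional vacuously true — holds.
(3) |10 − 11| = 1; 1 ≤ 3 — holds.
(4) r = 20 is in {24, 20, 19} — holds.
(5) v = 16, p = 10; 16 ≥ 10 — holds.
(6) gcd(20, 10) = 10, not 2 — does not hold.

The assignment fails constraint 6.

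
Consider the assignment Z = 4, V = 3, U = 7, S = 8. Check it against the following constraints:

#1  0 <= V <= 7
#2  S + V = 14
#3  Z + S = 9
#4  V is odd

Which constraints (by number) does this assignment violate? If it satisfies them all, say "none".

The assignment fails constraints 2, 3.

#1 V = 3 lies in [0, 7]  ✓
#2 S + V = 8 + 3 = 11, not 14  ✗
#3 Z + S = 4 + 8 = 12, not 9  ✗
#4 V = 3 is odd  ✓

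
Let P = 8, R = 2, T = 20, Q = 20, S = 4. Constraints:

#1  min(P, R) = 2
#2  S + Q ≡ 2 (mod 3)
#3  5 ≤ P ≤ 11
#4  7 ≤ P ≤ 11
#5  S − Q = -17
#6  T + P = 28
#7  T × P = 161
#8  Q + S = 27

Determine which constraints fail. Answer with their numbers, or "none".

No — constraints 2, 5, 7, 8 are not satisfied.

#1 min(8, 2) = 2  ✓
#2 S + Q = 24; 24 mod 3 = 0, not 2  ✗
#3 P = 8 lies in [5, 11]  ✓
#4 P = 8 lies in [7, 11]  ✓
#5 S − Q = 4 − 20 = -16, not -17  ✗
#6 T + P = 20 + 8 = 28  ✓
#7 T × P = 20 × 8 = 160, not 161  ✗
#8 Q + S = 20 + 4 = 24, not 27  ✗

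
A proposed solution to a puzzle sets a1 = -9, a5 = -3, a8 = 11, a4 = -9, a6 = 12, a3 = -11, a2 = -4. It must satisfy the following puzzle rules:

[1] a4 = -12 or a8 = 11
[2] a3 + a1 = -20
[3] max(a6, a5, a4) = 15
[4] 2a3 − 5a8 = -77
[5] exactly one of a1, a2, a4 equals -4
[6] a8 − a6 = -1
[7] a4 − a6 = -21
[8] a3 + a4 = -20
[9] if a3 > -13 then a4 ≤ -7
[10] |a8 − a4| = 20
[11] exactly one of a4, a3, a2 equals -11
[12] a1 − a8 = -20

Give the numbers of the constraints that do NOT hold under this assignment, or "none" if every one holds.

[1] a4 = -9 ≠ -12, but a8 = 11 = 11 (second disjunct)  ✔
[2] a3 + a1 = -11 + (-9) = -20  ✔
[3] max(12, -3, -9) = 12, not 15  ✘
[4] 2a3 − 5a8 = 2(-11) − 5(11) = -77  ✔
[5] a1=-9, a2=-4, a4=-9; 1 of them equals -4  ✔
[6] a8 − a6 = 11 − 12 = -1  ✔
[7] a4 − a6 = -9 − 12 = -21  ✔
[8] a3 + a4 = -11 + (-9) = -20  ✔
[9] a3 = -11 > -13, so we need a4 ≤ -7; a4 = -9 ≤ -7  ✔
[10] |11 − (-9)| = 20  ✔
[11] a4=-9, a3=-11, a2=-4; 1 of them equals -11  ✔
[12] a1 − a8 = -9 − 11 = -20  ✔

The assignment fails constraint 3.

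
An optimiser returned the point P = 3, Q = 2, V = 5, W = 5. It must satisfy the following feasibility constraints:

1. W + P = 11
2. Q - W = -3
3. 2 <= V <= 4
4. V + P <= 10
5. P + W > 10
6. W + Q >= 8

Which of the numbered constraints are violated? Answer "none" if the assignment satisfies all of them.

1. W + P = 5 + 3 = 8, not 11 — violated.
2. Q - W = 2 - 5 = -3 — OK.
3. V = 5 is outside [2, 4] — violated.
4. V + P = 5 + 3 = 8; 8 ≤ 10 — OK.
5. P + W = 3 + 5 = 8; 8 ≤ 10, bound 10 not met — violated.
6. W + Q = 5 + 2 = 7; 7 < 8, bound 8 not met — violated.

Constraints 1, 3, 5, and 6 do not hold.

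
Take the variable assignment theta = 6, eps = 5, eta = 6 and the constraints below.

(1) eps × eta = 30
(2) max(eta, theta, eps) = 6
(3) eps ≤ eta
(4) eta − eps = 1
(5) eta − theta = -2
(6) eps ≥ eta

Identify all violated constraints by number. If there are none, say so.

(1) eps × eta = 5 × 6 = 30  holds
(2) max(6, 6, 5) = 6  holds
(3) eps = 5, eta = 6; 5 ≤ 6  holds
(4) eta − eps = 6 − 5 = 1  holds
(5) eta − theta = 6 − 6 = 0, not -2  fails
(6) eps = 5, eta = 6; 5 < 6 (want ≥)  fails

Violated: 5 and 6.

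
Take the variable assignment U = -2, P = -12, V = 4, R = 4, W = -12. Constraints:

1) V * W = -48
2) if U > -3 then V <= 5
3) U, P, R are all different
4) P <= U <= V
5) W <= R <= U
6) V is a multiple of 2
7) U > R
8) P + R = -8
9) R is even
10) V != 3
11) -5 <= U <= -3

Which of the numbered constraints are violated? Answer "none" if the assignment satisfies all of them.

Violated: 5, 7, 11.

1) V * W = 4 * (-12) = -48 — OK.
2) U = -2 > -3, so we need V ≤ 5; V = 4 ≤ 5 — OK.
3) values -2, -12, 4 are pairwise distinct — OK.
4) values -12 <= -2 <= 4 — OK.
5) values -12, 4, -2; R = 4 is not <= U = -2 — violated.
6) 4 / 2 = 2, so 2 divides 4 — OK.
7) U = -2, R = 4; -2 ≤ 4 (want >) — violated.
8) P + R = -12 + 4 = -8 — OK.
9) R = 4 is even — OK.
10) V = 4, and 4 ≠ 3 — OK.
11) U = -2 is outside [-5, -3] — violated.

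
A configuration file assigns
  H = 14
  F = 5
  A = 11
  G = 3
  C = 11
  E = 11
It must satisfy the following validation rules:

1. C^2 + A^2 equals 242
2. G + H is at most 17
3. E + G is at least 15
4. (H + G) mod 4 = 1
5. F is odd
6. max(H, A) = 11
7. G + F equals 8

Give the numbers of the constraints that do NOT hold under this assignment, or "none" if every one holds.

1. C^2 + A^2 = 11^2 + 11^2 = 121 + 121 = 242 — holds.
2. G + H = 3 + 14 = 17; 17 ≤ 17 — holds.
3. E + G = 11 + 3 = 14; 14 < 15, bound 15 not met — fails.
4. H + G = 17; 17 mod 4 = 1 — holds.
5. F = 5 is odd — holds.
6. max(14, 11) = 14, not 11 — fails.
7. G + F = 3 + 5 = 8 — holds.

The assignment fails constraints 3, 6.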